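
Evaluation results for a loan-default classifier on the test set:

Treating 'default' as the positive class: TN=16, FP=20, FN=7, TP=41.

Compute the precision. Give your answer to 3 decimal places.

Precision = TP/(TP+FP) = 41/(41+20) = 41/61 = 0.672

0.672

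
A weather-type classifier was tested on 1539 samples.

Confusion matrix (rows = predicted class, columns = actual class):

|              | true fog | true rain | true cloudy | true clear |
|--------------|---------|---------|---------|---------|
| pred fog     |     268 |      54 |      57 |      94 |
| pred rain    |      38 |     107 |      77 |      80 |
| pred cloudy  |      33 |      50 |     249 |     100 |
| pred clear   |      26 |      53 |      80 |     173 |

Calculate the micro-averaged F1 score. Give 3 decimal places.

Micro-averaging pools counts across classes: ΣTP=797, ΣFP=742, ΣFN=742.
Micro-F1 score = 2·TP/(2·TP+FP+FN) on pooled counts = 0.518 (equals overall accuracy in single-label multiclass).

0.518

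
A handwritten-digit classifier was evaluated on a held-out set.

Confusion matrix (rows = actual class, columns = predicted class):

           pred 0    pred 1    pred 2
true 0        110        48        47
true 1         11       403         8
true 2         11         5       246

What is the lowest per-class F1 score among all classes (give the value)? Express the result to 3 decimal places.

0.653

Per-class F1 score (2·TP/(2·TP+FP+FN)):
  0: TP=110, FP=11+11=22, FN=48+47=95 → 220/337 = 0.6528
  1: TP=403, FP=48+5=53, FN=11+8=19 → 806/878 = 0.9180
  2: TP=246, FP=47+8=55, FN=11+5=16 → 492/563 = 0.8739
Lowest is class '0' with F1 score = 0.653.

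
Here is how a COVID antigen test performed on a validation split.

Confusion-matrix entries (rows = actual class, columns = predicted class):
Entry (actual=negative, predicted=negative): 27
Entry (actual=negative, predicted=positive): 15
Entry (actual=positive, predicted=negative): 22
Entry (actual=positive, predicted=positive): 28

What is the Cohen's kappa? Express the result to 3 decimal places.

Observed agreement pₒ = trace/N = 55/92 = 0.5978
Expected agreement pₑ = Σ (rowᵢ·colᵢ)/N² = (42·49 + 50·43)/92² = 0.4972
κ = (pₒ − pₑ)/(1 − pₑ) = (0.5978 − 0.4972)/(1 − 0.4972) = 0.200

0.200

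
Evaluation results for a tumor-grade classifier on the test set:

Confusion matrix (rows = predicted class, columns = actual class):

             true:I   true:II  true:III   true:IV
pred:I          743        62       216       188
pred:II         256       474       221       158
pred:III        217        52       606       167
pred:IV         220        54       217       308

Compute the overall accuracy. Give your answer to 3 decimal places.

0.512

Accuracy = trace / total = (743+474+606+308=2131) / 4159 = 2131/4159 = 0.512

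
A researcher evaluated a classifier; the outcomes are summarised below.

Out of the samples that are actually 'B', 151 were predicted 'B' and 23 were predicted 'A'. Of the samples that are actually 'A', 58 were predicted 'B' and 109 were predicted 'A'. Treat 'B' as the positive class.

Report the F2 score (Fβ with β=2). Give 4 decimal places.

Fβ = (1+β²)·TP / ((1+β²)·TP + β²·FN + FP), with β²=4
= 5·151 / (5·151 + 4·23 + 58) = 0.8343

0.8343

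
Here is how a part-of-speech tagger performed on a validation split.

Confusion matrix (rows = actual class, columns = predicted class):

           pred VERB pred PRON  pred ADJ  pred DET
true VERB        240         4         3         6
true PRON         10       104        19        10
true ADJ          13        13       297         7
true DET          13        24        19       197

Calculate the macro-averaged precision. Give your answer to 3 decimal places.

Per-class precision (TP/(TP+FP)):
  VERB: TP=240, FP=10+13+13=36 → 240/276 = 0.8696
  PRON: TP=104, FP=4+13+24=41 → 104/145 = 0.7172
  ADJ: TP=297, FP=3+19+19=41 → 297/338 = 0.8787
  DET: TP=197, FP=6+10+7=23 → 197/220 = 0.8955
Macro-precision = mean = (0.8696 + 0.7172 + 0.8787 + 0.8955) / 4 = 0.840

0.840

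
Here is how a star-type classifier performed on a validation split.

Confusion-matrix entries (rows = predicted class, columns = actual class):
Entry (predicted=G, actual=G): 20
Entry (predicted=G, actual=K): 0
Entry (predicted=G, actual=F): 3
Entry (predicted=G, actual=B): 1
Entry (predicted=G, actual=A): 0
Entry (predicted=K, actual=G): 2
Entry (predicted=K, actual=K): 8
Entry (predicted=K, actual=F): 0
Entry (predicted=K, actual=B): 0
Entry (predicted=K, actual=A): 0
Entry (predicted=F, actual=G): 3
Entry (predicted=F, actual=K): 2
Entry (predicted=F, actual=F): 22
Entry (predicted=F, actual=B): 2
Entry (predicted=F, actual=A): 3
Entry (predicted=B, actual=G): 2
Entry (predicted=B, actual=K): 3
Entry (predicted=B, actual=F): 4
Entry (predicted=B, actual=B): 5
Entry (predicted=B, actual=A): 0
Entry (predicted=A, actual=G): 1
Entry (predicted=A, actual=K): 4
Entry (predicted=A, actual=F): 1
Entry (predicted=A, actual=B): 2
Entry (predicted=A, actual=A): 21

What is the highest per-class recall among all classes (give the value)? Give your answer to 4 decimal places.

Per-class recall (TP/(TP+FN)):
  G: TP=20, FN=2+3+2+1=8 → 20/28 = 0.71429
  K: TP=8, FN=0+2+3+4=9 → 8/17 = 0.47059
  F: TP=22, FN=3+0+4+1=8 → 22/30 = 0.73333
  B: TP=5, FN=1+0+2+2=5 → 5/10 = 0.50000
  A: TP=21, FN=0+0+3+0=3 → 21/24 = 0.87500
Highest is class 'A' with recall = 0.8750.

0.8750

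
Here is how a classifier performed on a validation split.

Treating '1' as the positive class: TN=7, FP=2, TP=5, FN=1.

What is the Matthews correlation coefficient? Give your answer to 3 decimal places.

0.600

MCC = (TP·TN − FP·FN) / √((TP+FP)(TP+FN)(TN+FP)(TN+FN))
Numerator = 5·7 − 2·1 = 33
Denominator = √(7·6·9·8) = √3024 = 54.9909
MCC = 33 / 54.9909 = 0.600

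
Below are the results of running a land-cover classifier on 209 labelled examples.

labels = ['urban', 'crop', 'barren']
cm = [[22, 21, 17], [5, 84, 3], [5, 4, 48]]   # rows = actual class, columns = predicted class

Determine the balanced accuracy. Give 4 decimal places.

Balanced accuracy = mean of per-class recall.
  urban: recall = 22/60 = 0.36667
  crop: recall = 84/92 = 0.91304
  barren: recall = 48/57 = 0.84211
Mean = (0.36667 + 0.91304 + 0.84211) / 3 = 0.7073

0.7073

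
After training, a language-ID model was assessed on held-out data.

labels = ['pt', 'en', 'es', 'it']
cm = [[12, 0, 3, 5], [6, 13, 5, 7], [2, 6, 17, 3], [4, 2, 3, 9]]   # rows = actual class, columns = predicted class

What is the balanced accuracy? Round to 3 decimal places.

Balanced accuracy = mean of per-class recall.
  pt: recall = 12/20 = 0.6000
  en: recall = 13/31 = 0.4194
  es: recall = 17/28 = 0.6071
  it: recall = 9/18 = 0.5000
Mean = (0.6000 + 0.4194 + 0.6071 + 0.5000) / 4 = 0.532

0.532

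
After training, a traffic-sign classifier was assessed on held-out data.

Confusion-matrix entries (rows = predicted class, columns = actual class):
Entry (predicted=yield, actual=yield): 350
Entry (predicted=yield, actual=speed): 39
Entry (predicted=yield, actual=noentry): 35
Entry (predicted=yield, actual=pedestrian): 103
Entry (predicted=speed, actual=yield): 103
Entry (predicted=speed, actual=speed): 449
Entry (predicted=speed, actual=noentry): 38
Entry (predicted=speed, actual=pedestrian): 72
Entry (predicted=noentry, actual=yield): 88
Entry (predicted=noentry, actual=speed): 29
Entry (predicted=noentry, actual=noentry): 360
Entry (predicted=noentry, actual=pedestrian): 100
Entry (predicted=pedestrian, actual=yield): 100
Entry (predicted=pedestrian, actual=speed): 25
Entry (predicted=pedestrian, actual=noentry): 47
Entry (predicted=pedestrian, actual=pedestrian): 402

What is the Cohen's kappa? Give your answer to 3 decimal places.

Observed agreement pₒ = trace/N = 1561/2340 = 0.6671
Expected agreement pₑ = Σ (rowᵢ·colᵢ)/N² = (641·527 + 542·662 + 480·577 + 677·574)/2340² = 0.2488
κ = (pₒ − pₑ)/(1 − pₑ) = (0.6671 − 0.2488)/(1 − 0.2488) = 0.557

0.557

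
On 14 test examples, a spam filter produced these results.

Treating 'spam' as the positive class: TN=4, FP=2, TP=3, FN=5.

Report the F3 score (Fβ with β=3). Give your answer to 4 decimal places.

0.3896

Fβ = (1+β²)·TP / ((1+β²)·TP + β²·FN + FP), with β²=9
= 10·3 / (10·3 + 9·5 + 2) = 0.3896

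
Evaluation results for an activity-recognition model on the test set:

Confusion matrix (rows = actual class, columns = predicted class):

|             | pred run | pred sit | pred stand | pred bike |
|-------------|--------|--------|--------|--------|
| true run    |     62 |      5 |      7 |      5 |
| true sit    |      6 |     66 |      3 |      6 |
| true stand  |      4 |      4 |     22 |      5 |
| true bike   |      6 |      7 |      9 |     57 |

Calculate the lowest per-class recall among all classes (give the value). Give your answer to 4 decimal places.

0.6286

Per-class recall (TP/(TP+FN)):
  run: TP=62, FN=5+7+5=17 → 62/79 = 0.78481
  sit: TP=66, FN=6+3+6=15 → 66/81 = 0.81481
  stand: TP=22, FN=4+4+5=13 → 22/35 = 0.62857
  bike: TP=57, FN=6+7+9=22 → 57/79 = 0.72152
Lowest is class 'stand' with recall = 0.6286.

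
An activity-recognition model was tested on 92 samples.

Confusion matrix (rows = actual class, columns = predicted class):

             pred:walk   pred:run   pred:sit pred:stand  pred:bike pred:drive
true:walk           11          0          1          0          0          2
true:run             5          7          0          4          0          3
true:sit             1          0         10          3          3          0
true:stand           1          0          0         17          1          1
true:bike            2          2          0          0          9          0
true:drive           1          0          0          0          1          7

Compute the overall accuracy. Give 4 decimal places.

Accuracy = trace / total = (11+7+10+17+9+7=61) / 92 = 61/92 = 0.6630

0.6630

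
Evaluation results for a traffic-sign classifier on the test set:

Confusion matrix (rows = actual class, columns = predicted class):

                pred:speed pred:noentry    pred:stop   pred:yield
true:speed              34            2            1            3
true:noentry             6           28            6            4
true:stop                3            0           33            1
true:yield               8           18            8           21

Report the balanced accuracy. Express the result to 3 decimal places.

0.690

Balanced accuracy = mean of per-class recall.
  speed: recall = 34/40 = 0.8500
  noentry: recall = 28/44 = 0.6364
  stop: recall = 33/37 = 0.8919
  yield: recall = 21/55 = 0.3818
Mean = (0.8500 + 0.6364 + 0.8919 + 0.3818) / 4 = 0.690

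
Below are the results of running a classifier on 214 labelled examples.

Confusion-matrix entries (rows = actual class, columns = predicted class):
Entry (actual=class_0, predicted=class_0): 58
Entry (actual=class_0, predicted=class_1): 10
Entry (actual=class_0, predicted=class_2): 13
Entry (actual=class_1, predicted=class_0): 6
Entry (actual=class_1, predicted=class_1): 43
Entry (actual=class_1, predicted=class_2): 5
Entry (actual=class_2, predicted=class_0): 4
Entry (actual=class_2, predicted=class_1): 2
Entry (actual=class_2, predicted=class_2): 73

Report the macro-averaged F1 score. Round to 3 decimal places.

Per-class F1 score (2·TP/(2·TP+FP+FN)):
  class_0: TP=58, FP=6+4=10, FN=10+13=23 → 116/149 = 0.7785
  class_1: TP=43, FP=10+2=12, FN=6+5=11 → 86/109 = 0.7890
  class_2: TP=73, FP=13+5=18, FN=4+2=6 → 146/170 = 0.8588
Macro-F1 score = mean = (0.7785 + 0.7890 + 0.8588) / 3 = 0.809

0.809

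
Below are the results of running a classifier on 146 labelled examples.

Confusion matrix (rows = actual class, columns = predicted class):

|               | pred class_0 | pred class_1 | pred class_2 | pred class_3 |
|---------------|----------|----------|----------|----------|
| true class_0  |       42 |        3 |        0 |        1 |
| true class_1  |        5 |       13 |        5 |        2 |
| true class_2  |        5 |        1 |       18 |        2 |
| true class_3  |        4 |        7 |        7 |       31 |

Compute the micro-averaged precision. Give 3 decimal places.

0.712

Micro-averaging pools counts across classes: ΣTP=104, ΣFP=42, ΣFN=42.
Micro-precision = TP/(TP+FP) on pooled counts = 0.712 (equals overall accuracy in single-label multiclass).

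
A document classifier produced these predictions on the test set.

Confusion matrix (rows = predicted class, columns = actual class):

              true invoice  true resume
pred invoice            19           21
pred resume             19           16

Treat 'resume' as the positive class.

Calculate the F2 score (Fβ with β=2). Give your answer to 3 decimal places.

0.437

Fβ = (1+β²)·TP / ((1+β²)·TP + β²·FN + FP), with β²=4
= 5·16 / (5·16 + 4·21 + 19) = 0.437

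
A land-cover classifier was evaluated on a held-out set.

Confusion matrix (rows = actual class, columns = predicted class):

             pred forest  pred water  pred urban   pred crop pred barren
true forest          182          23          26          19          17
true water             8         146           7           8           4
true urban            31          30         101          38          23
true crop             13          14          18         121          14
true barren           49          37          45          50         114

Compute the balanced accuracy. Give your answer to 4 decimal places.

0.6074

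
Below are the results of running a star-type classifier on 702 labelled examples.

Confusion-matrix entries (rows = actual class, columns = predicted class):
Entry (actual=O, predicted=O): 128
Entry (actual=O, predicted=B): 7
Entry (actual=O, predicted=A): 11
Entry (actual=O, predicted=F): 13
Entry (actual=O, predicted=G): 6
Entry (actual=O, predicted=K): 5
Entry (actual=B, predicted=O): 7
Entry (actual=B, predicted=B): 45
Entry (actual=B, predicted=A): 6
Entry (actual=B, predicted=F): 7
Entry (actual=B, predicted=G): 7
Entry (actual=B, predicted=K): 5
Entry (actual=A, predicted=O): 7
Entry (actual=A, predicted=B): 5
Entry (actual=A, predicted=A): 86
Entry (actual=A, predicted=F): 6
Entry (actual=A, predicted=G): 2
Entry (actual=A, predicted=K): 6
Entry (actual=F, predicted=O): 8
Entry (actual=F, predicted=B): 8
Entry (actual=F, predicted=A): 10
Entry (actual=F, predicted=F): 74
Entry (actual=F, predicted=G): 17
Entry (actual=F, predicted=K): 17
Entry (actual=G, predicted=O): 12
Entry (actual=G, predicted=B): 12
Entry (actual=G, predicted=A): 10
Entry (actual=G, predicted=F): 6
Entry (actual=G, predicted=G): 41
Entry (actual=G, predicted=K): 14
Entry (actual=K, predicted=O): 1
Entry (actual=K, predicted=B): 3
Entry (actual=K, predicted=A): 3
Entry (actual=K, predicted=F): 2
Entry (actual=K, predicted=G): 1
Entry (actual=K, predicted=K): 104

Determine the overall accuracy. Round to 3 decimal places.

0.681

Accuracy = trace / total = (128+45+86+74+41+104=478) / 702 = 478/702 = 0.681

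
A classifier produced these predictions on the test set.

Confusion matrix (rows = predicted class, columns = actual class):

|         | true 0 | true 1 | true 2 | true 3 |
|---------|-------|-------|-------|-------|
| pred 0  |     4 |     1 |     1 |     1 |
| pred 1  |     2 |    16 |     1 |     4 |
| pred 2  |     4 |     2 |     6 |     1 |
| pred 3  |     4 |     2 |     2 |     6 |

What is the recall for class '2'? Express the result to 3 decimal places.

0.600

Take TP from the diagonal, FP from the rest of the '2' prediction marginal, FN from the rest of the '2' actual marginal.
recall = TP/(TP+FN).
2: TP=6, FN=1+1+2=4 → 6/10 = 0.6000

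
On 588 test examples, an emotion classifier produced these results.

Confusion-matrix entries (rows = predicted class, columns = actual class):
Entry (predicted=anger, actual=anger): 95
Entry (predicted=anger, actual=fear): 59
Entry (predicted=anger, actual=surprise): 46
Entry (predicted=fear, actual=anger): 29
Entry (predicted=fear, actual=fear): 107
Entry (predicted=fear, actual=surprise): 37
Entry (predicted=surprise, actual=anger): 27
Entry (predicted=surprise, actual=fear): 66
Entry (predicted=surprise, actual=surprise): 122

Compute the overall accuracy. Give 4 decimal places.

Accuracy = trace / total = (95+107+122=324) / 588 = 324/588 = 0.5510

0.5510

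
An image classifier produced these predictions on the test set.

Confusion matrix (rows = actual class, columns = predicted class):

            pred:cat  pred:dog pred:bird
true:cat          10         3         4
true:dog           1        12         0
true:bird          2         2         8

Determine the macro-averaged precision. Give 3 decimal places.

0.714

Per-class precision (TP/(TP+FP)):
  cat: TP=10, FP=1+2=3 → 10/13 = 0.7692
  dog: TP=12, FP=3+2=5 → 12/17 = 0.7059
  bird: TP=8, FP=4+0=4 → 8/12 = 0.6667
Macro-precision = mean = (0.7692 + 0.7059 + 0.6667) / 3 = 0.714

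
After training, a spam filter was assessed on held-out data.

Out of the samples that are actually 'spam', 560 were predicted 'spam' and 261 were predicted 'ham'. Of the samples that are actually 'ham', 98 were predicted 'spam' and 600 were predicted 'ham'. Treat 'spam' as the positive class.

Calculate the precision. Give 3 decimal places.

0.851

Precision = TP/(TP+FP) = 560/(560+98) = 560/658 = 0.851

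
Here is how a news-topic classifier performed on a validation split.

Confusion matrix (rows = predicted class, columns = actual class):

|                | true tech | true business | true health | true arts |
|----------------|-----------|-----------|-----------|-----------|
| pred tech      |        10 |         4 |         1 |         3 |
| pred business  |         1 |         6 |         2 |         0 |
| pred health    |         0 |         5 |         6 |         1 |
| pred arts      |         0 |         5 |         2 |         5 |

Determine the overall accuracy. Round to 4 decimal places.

Accuracy = trace / total = (10+6+6+5=27) / 51 = 27/51 = 0.5294

0.5294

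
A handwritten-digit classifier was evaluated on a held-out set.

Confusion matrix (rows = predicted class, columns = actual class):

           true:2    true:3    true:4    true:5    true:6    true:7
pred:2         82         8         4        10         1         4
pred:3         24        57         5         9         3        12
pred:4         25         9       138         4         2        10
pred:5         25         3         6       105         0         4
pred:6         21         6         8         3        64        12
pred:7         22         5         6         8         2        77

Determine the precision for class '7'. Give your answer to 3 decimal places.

0.642

precision = TP/(TP+FP).
7: TP=77, FP=22+5+6+8+2=43 → 77/120 = 0.6417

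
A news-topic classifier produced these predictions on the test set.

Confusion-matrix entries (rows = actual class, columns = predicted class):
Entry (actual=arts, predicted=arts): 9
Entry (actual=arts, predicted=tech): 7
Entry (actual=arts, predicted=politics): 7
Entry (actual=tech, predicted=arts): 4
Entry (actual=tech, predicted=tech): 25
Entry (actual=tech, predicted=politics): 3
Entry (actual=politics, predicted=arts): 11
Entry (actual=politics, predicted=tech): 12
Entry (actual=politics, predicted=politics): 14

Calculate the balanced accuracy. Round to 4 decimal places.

0.5170

Balanced accuracy = mean of per-class recall.
  arts: recall = 9/23 = 0.39130
  tech: recall = 25/32 = 0.78125
  politics: recall = 14/37 = 0.37838
Mean = (0.39130 + 0.78125 + 0.37838) / 3 = 0.5170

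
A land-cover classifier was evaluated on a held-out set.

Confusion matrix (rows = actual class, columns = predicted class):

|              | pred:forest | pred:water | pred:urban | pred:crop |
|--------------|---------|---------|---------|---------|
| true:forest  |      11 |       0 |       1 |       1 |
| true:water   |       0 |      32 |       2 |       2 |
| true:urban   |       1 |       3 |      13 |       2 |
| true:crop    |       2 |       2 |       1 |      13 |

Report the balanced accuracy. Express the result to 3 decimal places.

0.785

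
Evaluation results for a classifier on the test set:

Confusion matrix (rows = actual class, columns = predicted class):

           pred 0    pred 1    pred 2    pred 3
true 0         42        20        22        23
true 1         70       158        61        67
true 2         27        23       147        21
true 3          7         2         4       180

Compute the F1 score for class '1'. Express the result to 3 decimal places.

0.565

One-vs-rest for '1': TP = diagonal; FP = other classes predicted '1'; FN = '1' predicted as other.
F1 score = 2·TP/(2·TP+FP+FN).
1: TP=158, FP=20+23+2=45, FN=70+61+67=198 → 316/559 = 0.5653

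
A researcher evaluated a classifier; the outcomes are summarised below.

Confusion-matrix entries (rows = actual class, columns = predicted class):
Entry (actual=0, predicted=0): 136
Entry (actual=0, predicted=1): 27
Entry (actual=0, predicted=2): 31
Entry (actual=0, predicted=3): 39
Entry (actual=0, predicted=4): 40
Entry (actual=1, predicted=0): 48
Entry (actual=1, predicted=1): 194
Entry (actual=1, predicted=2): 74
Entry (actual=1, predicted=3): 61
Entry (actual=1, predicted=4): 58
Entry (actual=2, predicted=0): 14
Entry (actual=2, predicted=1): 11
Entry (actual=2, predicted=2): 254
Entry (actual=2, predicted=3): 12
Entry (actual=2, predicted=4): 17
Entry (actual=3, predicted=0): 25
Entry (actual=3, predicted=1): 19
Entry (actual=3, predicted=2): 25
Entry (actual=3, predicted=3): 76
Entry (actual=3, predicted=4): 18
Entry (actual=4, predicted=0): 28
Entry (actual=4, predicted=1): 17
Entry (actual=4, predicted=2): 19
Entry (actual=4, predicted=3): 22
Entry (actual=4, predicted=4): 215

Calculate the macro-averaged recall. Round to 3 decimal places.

Per-class recall (TP/(TP+FN)):
  0: TP=136, FN=27+31+39+40=137 → 136/273 = 0.4982
  1: TP=194, FN=48+74+61+58=241 → 194/435 = 0.4460
  2: TP=254, FN=14+11+12+17=54 → 254/308 = 0.8247
  3: TP=76, FN=25+19+25+18=87 → 76/163 = 0.4663
  4: TP=215, FN=28+17+19+22=86 → 215/301 = 0.7143
Macro-recall = mean = (0.4982 + 0.4460 + 0.8247 + 0.4663 + 0.7143) / 5 = 0.590

0.590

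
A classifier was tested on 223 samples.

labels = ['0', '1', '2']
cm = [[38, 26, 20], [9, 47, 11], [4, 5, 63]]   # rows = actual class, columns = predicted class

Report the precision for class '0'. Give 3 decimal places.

Treat '0' as positive and all other classes as negative.
precision = TP/(TP+FP).
0: TP=38, FP=9+4=13 → 38/51 = 0.7451

0.745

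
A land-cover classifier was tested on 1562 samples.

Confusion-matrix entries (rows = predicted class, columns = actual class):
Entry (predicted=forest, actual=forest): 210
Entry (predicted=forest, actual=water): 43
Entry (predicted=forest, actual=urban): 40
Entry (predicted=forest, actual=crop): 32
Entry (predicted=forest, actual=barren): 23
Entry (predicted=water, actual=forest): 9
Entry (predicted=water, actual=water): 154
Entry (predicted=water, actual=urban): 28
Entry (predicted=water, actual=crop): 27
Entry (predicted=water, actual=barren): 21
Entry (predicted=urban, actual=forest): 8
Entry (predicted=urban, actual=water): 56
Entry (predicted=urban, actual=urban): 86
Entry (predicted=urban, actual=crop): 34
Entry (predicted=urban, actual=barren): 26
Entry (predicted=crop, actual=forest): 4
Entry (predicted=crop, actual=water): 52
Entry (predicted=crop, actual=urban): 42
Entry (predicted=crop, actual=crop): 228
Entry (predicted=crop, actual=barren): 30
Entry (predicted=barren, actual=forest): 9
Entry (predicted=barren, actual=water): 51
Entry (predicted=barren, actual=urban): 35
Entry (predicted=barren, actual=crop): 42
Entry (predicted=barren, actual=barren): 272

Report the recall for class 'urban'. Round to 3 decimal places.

One-vs-rest for 'urban': TP = diagonal; FP = other classes predicted 'urban'; FN = 'urban' predicted as other.
recall = TP/(TP+FN).
urban: TP=86, FN=40+28+42+35=145 → 86/231 = 0.3723

0.372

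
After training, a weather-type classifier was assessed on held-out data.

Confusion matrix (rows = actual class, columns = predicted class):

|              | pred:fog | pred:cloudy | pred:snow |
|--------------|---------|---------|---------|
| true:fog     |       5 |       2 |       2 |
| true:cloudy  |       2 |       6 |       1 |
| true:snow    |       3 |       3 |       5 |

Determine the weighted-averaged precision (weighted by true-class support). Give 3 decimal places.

0.562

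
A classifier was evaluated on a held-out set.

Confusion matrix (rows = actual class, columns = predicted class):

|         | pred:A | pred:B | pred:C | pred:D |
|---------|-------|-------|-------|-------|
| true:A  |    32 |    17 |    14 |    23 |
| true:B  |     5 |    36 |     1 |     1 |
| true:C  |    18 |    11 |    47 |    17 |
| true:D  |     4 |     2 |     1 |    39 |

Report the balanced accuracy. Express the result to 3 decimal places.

Balanced accuracy = mean of per-class recall.
  A: recall = 32/86 = 0.3721
  B: recall = 36/43 = 0.8372
  C: recall = 47/93 = 0.5054
  D: recall = 39/46 = 0.8478
Mean = (0.3721 + 0.8372 + 0.5054 + 0.8478) / 4 = 0.641

0.641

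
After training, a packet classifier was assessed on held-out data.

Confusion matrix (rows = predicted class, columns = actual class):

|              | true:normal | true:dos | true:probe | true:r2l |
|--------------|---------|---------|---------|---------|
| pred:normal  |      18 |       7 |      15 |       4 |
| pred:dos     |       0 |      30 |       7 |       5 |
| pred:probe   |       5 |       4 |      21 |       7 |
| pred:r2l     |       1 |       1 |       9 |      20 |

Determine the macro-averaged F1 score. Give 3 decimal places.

Per-class F1 score (2·TP/(2·TP+FP+FN)):
  normal: TP=18, FP=7+15+4=26, FN=0+5+1=6 → 36/68 = 0.5294
  dos: TP=30, FP=0+7+5=12, FN=7+4+1=12 → 60/84 = 0.7143
  probe: TP=21, FP=5+4+7=16, FN=15+7+9=31 → 42/89 = 0.4719
  r2l: TP=20, FP=1+1+9=11, FN=4+5+7=16 → 40/67 = 0.5970
Macro-F1 score = mean = (0.5294 + 0.7143 + 0.4719 + 0.5970) / 4 = 0.578

0.578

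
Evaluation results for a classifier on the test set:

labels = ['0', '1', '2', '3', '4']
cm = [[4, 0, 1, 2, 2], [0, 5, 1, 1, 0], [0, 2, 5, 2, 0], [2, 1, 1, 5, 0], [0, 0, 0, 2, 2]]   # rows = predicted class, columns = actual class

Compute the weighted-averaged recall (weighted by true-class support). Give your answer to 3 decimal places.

0.553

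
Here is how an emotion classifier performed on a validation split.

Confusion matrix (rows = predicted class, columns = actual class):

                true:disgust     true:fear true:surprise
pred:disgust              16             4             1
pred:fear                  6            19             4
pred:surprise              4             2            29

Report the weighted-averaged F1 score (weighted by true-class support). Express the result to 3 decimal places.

0.751

Per-class F1 score (2·TP/(2·TP+FP+FN)):
  disgust: TP=16, FP=4+1=5, FN=6+4=10 → 32/47 = 0.6809
  fear: TP=19, FP=6+4=10, FN=4+2=6 → 38/54 = 0.7037
  surprise: TP=29, FP=4+2=6, FN=1+4=5 → 58/69 = 0.8406
Weighted-F1 score = Σ (supportᵢ/N)·F1 scoreᵢ with N=85: (26/85)·0.6809 + (25/85)·0.7037 + (34/85)·0.8406 = 0.751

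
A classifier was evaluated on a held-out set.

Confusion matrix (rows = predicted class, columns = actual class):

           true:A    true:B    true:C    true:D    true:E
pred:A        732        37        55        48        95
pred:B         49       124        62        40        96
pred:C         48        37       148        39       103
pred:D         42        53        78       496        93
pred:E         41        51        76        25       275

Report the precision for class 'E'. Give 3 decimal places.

0.588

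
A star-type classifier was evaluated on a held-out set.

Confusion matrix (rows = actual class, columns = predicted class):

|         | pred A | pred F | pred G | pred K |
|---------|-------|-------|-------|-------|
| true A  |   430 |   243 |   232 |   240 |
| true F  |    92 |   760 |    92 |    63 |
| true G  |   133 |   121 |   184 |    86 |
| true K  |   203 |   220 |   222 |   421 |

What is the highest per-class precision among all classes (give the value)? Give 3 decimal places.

Per-class precision (TP/(TP+FP)):
  A: TP=430, FP=92+133+203=428 → 430/858 = 0.5012
  F: TP=760, FP=243+121+220=584 → 760/1344 = 0.5655
  G: TP=184, FP=232+92+222=546 → 184/730 = 0.2521
  K: TP=421, FP=240+63+86=389 → 421/810 = 0.5198
Highest is class 'F' with precision = 0.565.

0.565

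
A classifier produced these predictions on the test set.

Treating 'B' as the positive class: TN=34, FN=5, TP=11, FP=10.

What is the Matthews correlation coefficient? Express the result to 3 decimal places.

MCC = (TP·TN − FP·FN) / √((TP+FP)(TP+FN)(TN+FP)(TN+FN))
Numerator = 11·34 − 10·5 = 324
Denominator = √(21·16·44·39) = √576576 = 759.3260
MCC = 324 / 759.3260 = 0.427

0.427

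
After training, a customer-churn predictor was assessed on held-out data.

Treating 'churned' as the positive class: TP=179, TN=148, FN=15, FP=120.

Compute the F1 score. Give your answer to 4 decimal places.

Precision = TP/(TP+FP) = 179/299 = 0.5987
Recall = TP/(TP+FN) = 179/194 = 0.9227
F1 = 2·TP/(2·TP+FP+FN) = 358/493 = 0.7262

0.7262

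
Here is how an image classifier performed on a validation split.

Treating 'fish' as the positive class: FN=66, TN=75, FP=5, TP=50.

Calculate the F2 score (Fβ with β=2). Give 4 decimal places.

Fβ = (1+β²)·TP / ((1+β²)·TP + β²·FN + FP), with β²=4
= 5·50 / (5·50 + 4·66 + 5) = 0.4817

0.4817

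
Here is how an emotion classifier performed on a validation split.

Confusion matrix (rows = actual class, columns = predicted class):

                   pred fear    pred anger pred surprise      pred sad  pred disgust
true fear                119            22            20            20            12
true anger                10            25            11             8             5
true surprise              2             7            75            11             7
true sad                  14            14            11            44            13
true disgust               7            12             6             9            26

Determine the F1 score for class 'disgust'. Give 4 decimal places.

Take TP from the diagonal, FP from the rest of the 'disgust' prediction marginal, FN from the rest of the 'disgust' actual marginal.
F1 score = 2·TP/(2·TP+FP+FN).
disgust: TP=26, FP=12+5+7+13=37, FN=7+12+6+9=34 → 52/123 = 0.42276

0.4228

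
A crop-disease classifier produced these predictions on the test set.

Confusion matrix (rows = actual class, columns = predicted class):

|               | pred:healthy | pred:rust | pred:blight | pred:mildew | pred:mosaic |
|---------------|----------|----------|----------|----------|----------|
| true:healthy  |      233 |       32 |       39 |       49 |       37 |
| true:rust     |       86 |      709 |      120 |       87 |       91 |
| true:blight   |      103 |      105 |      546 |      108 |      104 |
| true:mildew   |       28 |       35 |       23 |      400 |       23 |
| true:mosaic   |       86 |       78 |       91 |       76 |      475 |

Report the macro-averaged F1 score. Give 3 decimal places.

0.615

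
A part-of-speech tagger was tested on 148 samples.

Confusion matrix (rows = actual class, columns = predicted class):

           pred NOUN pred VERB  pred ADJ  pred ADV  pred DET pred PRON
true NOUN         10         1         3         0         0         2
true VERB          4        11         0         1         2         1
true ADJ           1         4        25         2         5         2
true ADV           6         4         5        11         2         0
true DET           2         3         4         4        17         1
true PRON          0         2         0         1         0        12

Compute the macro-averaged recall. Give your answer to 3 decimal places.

0.598

Per-class recall (TP/(TP+FN)):
  NOUN: TP=10, FN=1+3+0+0+2=6 → 10/16 = 0.6250
  VERB: TP=11, FN=4+0+1+2+1=8 → 11/19 = 0.5789
  ADJ: TP=25, FN=1+4+2+5+2=14 → 25/39 = 0.6410
  ADV: TP=11, FN=6+4+5+2+0=17 → 11/28 = 0.3929
  DET: TP=17, FN=2+3+4+4+1=14 → 17/31 = 0.5484
  PRON: TP=12, FN=0+2+0+1+0=3 → 12/15 = 0.8000
Macro-recall = mean = (0.6250 + 0.5789 + 0.6410 + 0.3929 + 0.5484 + 0.8000) / 6 = 0.598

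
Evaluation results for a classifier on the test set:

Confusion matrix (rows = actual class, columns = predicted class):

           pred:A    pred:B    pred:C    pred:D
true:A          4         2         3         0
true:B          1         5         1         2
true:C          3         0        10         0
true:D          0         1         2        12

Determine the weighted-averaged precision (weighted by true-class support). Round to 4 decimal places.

0.6762

Per-class precision (TP/(TP+FP)):
  A: TP=4, FP=1+3+0=4 → 4/8 = 0.50000
  B: TP=5, FP=2+0+1=3 → 5/8 = 0.62500
  C: TP=10, FP=3+1+2=6 → 10/16 = 0.62500
  D: TP=12, FP=0+2+0=2 → 12/14 = 0.85714
Weighted-precision = Σ (supportᵢ/N)·precisionᵢ with N=46: (9/46)·0.50000 + (9/46)·0.62500 + (13/46)·0.62500 + (15/46)·0.85714 = 0.6762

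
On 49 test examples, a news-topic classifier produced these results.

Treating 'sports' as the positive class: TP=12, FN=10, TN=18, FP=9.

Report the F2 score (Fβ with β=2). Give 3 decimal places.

Fβ = (1+β²)·TP / ((1+β²)·TP + β²·FN + FP), with β²=4
= 5·12 / (5·12 + 4·10 + 9) = 0.550

0.550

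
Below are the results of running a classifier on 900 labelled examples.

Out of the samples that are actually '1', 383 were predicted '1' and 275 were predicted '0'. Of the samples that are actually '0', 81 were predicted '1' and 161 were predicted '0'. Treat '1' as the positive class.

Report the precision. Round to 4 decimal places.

0.8254

Precision = TP/(TP+FP) = 383/(383+81) = 383/464 = 0.8254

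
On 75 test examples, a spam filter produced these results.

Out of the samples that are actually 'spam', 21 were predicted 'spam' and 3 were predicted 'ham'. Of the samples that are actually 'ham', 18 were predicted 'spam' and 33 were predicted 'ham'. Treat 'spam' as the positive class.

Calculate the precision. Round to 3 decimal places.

0.538

Precision = TP/(TP+FP) = 21/(21+18) = 21/39 = 0.538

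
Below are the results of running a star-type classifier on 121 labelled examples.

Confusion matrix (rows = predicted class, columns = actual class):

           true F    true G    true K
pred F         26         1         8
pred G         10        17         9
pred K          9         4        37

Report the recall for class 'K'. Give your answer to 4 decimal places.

Treat 'K' as positive and all other classes as negative.
recall = TP/(TP+FN).
K: TP=37, FN=8+9=17 → 37/54 = 0.68519

0.6852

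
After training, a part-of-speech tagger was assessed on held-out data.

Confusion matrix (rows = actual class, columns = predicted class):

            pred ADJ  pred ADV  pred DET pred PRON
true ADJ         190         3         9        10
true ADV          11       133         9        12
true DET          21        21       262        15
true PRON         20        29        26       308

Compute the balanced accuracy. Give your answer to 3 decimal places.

0.832

Balanced accuracy = mean of per-class recall.
  ADJ: recall = 190/212 = 0.8962
  ADV: recall = 133/165 = 0.8061
  DET: recall = 262/319 = 0.8213
  PRON: recall = 308/383 = 0.8042
Mean = (0.8962 + 0.8061 + 0.8213 + 0.8042) / 4 = 0.832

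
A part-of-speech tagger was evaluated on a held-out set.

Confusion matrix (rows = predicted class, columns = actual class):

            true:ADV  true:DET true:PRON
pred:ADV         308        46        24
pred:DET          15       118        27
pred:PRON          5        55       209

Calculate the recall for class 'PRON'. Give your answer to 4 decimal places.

0.8038

Treat 'PRON' as positive and all other classes as negative.
recall = TP/(TP+FN).
PRON: TP=209, FN=24+27=51 → 209/260 = 0.80385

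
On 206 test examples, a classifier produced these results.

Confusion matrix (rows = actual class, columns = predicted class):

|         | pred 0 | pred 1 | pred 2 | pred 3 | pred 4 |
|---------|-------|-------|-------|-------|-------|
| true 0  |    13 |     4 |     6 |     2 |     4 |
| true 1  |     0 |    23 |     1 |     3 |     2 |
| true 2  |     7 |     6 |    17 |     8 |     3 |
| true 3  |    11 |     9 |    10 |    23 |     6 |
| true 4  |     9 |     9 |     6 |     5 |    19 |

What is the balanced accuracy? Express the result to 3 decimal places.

0.488

Balanced accuracy = mean of per-class recall.
  0: recall = 13/29 = 0.4483
  1: recall = 23/29 = 0.7931
  2: recall = 17/41 = 0.4146
  3: recall = 23/59 = 0.3898
  4: recall = 19/48 = 0.3958
Mean = (0.4483 + 0.7931 + 0.4146 + 0.3898 + 0.3958) / 5 = 0.488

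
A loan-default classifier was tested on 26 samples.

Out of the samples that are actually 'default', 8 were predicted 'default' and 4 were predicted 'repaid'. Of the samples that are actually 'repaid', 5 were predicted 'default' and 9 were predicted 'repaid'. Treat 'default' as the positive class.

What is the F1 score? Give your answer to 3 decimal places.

0.640

Precision = TP/(TP+FP) = 8/13 = 0.6154
Recall = TP/(TP+FN) = 8/12 = 0.6667
F1 = 2·TP/(2·TP+FP+FN) = 16/25 = 0.640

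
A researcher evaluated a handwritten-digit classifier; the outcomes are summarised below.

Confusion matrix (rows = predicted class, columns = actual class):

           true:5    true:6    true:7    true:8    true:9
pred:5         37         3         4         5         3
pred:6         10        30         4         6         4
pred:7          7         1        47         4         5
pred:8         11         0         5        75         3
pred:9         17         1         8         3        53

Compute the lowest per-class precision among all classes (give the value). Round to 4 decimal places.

0.5556

Per-class precision (TP/(TP+FP)):
  5: TP=37, FP=3+4+5+3=15 → 37/52 = 0.71154
  6: TP=30, FP=10+4+6+4=24 → 30/54 = 0.55556
  7: TP=47, FP=7+1+4+5=17 → 47/64 = 0.73438
  8: TP=75, FP=11+0+5+3=19 → 75/94 = 0.79787
  9: TP=53, FP=17+1+8+3=29 → 53/82 = 0.64634
Lowest is class '6' with precision = 0.5556.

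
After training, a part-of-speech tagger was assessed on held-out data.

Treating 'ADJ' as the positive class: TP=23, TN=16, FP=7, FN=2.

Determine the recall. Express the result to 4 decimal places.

Recall = TP/(TP+FN) = 23/(23+2) = 23/25 = 0.9200

0.9200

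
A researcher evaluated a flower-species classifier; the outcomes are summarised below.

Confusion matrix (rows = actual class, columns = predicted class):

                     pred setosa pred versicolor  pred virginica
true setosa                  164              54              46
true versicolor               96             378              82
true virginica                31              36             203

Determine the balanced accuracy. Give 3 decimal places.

Balanced accuracy = mean of per-class recall.
  setosa: recall = 164/264 = 0.6212
  versicolor: recall = 378/556 = 0.6799
  virginica: recall = 203/270 = 0.7519
Mean = (0.6212 + 0.6799 + 0.7519) / 3 = 0.684

0.684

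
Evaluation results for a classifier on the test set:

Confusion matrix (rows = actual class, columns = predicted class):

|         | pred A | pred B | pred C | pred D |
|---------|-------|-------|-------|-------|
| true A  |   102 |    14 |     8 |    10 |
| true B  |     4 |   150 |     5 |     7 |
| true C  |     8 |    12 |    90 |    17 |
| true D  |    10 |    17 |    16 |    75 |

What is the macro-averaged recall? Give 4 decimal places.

0.7523

Per-class recall (TP/(TP+FN)):
  A: TP=102, FN=14+8+10=32 → 102/134 = 0.76119
  B: TP=150, FN=4+5+7=16 → 150/166 = 0.90361
  C: TP=90, FN=8+12+17=37 → 90/127 = 0.70866
  D: TP=75, FN=10+17+16=43 → 75/118 = 0.63559
Macro-recall = mean = (0.76119 + 0.90361 + 0.70866 + 0.63559) / 4 = 0.7523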